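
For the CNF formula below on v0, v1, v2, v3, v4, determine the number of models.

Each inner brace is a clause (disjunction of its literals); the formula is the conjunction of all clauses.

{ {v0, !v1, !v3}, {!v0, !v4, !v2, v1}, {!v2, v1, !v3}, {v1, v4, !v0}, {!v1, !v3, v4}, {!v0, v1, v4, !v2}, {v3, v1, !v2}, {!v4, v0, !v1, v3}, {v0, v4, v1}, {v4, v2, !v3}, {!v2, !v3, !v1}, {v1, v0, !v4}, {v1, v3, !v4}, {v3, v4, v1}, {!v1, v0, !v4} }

8

There are 2^5 = 32 truth assignments over (v0, v1, v2, v3, v4).
Split on v2. With v2 = true, the clauses containing v2 are satisfied and !v2 drops from the rest; 3 of the 2^4 = 16 assignments to the other variables satisfy what remains.
With v2 = false, by the same count on the reduced clause set, 5 assignments work.
Total: 3 + 5 = 8.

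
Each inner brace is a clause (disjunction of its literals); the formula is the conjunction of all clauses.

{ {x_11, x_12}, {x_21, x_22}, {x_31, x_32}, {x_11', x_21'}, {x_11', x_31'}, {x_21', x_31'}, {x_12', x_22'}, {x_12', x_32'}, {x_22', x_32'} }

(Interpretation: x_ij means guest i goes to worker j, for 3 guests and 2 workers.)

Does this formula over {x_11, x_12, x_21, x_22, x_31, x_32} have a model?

No, unsatisfiable

Case x_11 = 1:
The clause (x_21') is unit, so x_21 = 0.
The clause (x_22) is unit, so x_22 = 1.
The clause (x_31') is unit, so x_31 = 0.
The clause (x_32) is unit, so x_32 = 1.
That conflicts with the unit clause (x_32').
Undo x_11 and try x_11 = 0.
The clause (x_12) is unit, so x_12 = 1.
The clause (x_22') is unit, so x_22 = 0.
The clause (x_21) is unit, so x_21 = 1.
The clause (x_31') is unit, so x_31 = 0.
The clause (x_32) is unit, so x_32 = 1.
That conflicts with the unit clause (x_32').
Either choice for x_11 ends in contradiction.
No assignment satisfies every clause.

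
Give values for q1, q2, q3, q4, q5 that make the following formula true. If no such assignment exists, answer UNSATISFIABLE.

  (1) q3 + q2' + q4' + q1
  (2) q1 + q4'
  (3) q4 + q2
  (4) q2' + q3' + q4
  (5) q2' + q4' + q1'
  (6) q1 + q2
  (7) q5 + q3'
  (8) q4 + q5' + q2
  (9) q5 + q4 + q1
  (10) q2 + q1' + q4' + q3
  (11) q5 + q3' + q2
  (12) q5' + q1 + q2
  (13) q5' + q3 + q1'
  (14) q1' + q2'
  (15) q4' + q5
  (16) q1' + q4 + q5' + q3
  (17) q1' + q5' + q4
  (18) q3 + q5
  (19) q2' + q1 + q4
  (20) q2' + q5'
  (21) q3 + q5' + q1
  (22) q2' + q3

Branch on q1: set q1 = 1.
Unit clause (q2') forces q2 = 0.
Unit clause (q4) forces q4 = 1.
Unit clause (q3) forces q3 = 1.
Unit clause (q5) forces q5 = 1.
Every clause now holds.

q1=1,  q2=0,  q3=1,  q4=1,  q5=1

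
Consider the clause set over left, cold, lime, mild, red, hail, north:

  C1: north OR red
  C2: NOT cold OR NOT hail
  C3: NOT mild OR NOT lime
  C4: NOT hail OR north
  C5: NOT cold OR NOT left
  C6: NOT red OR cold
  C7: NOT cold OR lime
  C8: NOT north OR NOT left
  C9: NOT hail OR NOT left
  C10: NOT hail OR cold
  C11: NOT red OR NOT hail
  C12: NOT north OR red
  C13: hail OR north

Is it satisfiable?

Yes, satisfiable

Case north = true:
(NOT left) alone gives left = false.
(red) alone gives red = true.
(cold) alone gives cold = true.
(NOT hail) alone gives hail = false.
(lime) alone gives lime = true.
(NOT mild) alone gives mild = false.
Every clause now holds.
A satisfying assignment: left=false; cold=true; lime=true; mild=false; red=true; hail=false; north=true.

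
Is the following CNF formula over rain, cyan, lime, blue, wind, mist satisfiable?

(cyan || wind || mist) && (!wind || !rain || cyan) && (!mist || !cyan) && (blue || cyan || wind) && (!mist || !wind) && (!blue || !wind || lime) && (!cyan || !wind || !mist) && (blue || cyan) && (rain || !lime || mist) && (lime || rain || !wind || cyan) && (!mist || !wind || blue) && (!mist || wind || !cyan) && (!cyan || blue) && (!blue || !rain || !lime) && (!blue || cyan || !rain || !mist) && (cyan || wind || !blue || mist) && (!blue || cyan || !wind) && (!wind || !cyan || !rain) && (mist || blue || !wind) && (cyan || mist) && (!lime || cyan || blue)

Yes

Suppose mist = false.
Unit clause (cyan) forces cyan = true.
Unit clause (blue) forces blue = true.
Suppose wind = false.
Suppose rain = true.
Unit clause (!lime) forces lime = false.
Every clause now holds.
A satisfying assignment: rain: true; cyan: true; lime: false; blue: true; wind: false; mist: false.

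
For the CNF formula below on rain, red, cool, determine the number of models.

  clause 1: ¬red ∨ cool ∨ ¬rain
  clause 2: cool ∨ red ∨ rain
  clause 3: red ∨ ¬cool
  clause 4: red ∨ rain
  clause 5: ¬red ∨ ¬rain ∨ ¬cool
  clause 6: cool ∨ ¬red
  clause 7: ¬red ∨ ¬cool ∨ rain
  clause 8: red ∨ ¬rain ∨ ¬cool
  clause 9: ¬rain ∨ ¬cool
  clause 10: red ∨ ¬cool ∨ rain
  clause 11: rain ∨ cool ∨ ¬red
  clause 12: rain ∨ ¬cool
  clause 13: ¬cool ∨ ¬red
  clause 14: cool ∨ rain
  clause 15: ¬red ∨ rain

1

There are 2^3 = 8 truth assignments over (rain, red, cool).
Check each against the 15 clauses (columns in the order rain, red, cool):
  F F F  ✗ fails (cool ∨ red ∨ rain)
  F F T  ✗ fails (red ∨ ¬cool)
  F T F  ✗ fails (cool ∨ ¬red)
  F T T  ✗ fails (¬red ∨ ¬cool ∨ rain)
  T F F  ✓ satisfies all
  T F T  ✗ fails (red ∨ ¬cool)
  T T F  ✗ fails (¬red ∨ cool ∨ ¬rain)
  T T T  ✗ fails (¬red ∨ ¬rain ∨ ¬cool)
1 of the 8 rows is a model.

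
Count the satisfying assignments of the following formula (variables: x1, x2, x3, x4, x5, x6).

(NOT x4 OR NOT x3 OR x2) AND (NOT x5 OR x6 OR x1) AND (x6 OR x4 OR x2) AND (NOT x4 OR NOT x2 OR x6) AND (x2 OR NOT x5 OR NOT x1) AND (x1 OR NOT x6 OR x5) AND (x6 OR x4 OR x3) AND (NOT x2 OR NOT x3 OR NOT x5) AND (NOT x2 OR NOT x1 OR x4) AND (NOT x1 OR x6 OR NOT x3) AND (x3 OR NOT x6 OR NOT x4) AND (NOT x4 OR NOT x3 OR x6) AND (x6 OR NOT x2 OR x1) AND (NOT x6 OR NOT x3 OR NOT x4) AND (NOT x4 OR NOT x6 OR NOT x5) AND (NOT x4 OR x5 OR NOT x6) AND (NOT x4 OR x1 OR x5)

6

There are 2^6 = 64 truth assignments over (x1, x2, x3, x4, x5, x6).
Split on x5. With x5 = true, the clauses containing x5 are satisfied and NOT x5 drops from the rest; 3 of the 2^5 = 32 assignments to the other variables satisfy what remains.
With x5 = false, by the same count on the reduced clause set, 3 assignments work.
Total: 3 + 3 = 6.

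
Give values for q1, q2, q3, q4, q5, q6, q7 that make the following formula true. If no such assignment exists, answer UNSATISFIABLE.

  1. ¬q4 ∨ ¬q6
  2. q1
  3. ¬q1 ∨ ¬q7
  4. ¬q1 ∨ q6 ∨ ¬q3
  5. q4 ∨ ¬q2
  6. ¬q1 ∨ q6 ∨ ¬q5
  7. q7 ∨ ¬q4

q1 ↦ True; q2 ↦ False; q3 ↦ True; q4 ↦ False; q5 ↦ True; q6 ↦ True; q7 ↦ False

(q1) alone gives q1 = True.
(¬q7) alone gives q7 = False.
(¬q4) alone gives q4 = False.
(¬q2) alone gives q2 = False.
Case q6 = True:
All clauses hold; q3, q5 can take either value.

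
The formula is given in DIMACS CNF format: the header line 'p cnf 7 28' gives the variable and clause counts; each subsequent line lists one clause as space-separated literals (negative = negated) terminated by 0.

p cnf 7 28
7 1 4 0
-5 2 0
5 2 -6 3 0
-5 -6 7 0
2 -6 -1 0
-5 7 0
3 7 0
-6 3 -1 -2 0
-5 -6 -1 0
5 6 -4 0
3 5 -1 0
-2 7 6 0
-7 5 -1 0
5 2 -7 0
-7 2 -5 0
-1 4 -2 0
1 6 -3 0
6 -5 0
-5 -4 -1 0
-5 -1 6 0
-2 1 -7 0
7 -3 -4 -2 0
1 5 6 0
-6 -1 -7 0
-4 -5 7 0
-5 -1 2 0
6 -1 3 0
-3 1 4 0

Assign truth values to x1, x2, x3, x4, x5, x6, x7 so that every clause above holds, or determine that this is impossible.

Try x5 = False.
Try x3 = True.
Try x6 = False.
From the singleton clause (¬x4), x4 = False.
From the singleton clause (x1), x1 = True.
From the singleton clause (¬x7), x7 = False.
From the singleton clause (¬x2), x2 = False.
Every clause now holds.

x1: True; x2: False; x3: True; x4: False; x5: False; x6: False; x7: False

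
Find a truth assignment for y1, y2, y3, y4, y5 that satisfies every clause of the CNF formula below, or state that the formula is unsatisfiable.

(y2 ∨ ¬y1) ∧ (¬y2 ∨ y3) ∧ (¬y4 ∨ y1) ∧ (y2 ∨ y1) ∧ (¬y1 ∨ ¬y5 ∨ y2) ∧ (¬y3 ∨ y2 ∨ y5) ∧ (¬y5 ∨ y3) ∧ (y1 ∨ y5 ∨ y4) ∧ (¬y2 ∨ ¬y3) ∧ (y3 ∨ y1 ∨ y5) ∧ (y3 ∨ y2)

Try y2 = True.
(y3) alone gives y3 = True.
That conflicts with the unit clause (¬y3).
Backtrack on y2: now try y2 = False.
(¬y1) alone gives y1 = False.
That conflicts with the unit clause (y1).
Both values of y2 lead to a conflict.

UNSATISFIABLE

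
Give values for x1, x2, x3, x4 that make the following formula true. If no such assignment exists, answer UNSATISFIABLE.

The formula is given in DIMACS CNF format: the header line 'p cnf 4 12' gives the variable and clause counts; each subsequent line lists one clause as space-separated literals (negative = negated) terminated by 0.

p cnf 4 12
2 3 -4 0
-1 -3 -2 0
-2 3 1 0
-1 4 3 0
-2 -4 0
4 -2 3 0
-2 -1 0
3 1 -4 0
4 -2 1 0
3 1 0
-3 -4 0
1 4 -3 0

Suppose x2 = False.
Suppose x3 = True.
Unit clause (¬x4) forces x4 = False.
Unit clause (x1) forces x1 = True.
All clauses are satisfied.

x1: True,  x2: False,  x3: True,  x4: False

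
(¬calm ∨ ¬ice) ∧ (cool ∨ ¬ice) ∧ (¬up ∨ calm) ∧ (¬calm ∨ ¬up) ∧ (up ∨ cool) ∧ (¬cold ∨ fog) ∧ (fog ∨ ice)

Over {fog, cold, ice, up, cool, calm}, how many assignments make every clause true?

There are 2^6 = 64 truth assignments over (fog, cold, ice, up, cool, calm).
Split on ice. With ice = True, the clauses containing ice are satisfied and ¬ice drops from the rest; 3 of the 2^5 = 32 assignments to the other variables satisfy what remains.
With ice = False, by the same count on the reduced clause set, 4 assignments work.
(One model: fog=F, cold=F, ice=T, up=F, cool=T, calm=F.)
Total: 3 + 4 = 7.

7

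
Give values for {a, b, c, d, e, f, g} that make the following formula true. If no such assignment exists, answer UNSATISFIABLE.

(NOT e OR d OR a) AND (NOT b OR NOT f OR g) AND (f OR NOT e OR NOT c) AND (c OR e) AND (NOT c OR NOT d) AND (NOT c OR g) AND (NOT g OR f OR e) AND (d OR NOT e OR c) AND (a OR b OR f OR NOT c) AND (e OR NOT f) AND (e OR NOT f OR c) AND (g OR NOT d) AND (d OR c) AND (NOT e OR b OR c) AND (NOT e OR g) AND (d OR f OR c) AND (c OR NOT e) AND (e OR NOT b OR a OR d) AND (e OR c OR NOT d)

a: true; b: true; c: true; d: false; e: true; f: true; g: true

Case c = true:
(NOT d) alone gives d = false.
(g) alone gives g = true.
Case e = true:
(a) alone gives a = true.
(f) alone gives f = true.
Every clause is now satisfied; b is unconstrained.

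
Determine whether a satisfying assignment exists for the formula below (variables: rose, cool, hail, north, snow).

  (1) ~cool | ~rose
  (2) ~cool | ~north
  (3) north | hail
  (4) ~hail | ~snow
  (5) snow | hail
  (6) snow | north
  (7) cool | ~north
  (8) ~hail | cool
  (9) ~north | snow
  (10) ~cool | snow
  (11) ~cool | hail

Try cool = 0.
The clause (~north) is unit, so north = 0.
The clause (hail) is unit, so hail = 1.
But (~hail) is also a unit clause — contradiction.
Backtrack on cool: now try cool = 1.
The clause (~rose) is unit, so rose = 0.
The clause (~north) is unit, so north = 0.
The clause (hail) is unit, so hail = 1.
The clause (~snow) is unit, so snow = 0.
But (snow) is also a unit clause — contradiction.
Both values of cool lead to a conflict.
No assignment satisfies every clause.

No, unsatisfiable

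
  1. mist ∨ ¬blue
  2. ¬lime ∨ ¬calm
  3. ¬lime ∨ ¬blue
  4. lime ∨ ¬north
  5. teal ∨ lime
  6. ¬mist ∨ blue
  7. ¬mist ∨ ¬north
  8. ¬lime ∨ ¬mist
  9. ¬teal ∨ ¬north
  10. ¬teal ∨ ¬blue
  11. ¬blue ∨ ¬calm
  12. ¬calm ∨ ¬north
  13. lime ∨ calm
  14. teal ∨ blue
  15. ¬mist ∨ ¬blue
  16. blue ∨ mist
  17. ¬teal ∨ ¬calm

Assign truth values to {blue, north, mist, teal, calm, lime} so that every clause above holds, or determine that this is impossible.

UNSATISFIABLE

Case mist = True:
Unit clause (blue) forces blue = True.
That conflicts with the unit clause (¬blue).
Backtrack on mist: now try mist = False.
Unit clause (¬blue) forces blue = False.
That conflicts with the unit clause (blue).
Both values of mist lead to a conflict.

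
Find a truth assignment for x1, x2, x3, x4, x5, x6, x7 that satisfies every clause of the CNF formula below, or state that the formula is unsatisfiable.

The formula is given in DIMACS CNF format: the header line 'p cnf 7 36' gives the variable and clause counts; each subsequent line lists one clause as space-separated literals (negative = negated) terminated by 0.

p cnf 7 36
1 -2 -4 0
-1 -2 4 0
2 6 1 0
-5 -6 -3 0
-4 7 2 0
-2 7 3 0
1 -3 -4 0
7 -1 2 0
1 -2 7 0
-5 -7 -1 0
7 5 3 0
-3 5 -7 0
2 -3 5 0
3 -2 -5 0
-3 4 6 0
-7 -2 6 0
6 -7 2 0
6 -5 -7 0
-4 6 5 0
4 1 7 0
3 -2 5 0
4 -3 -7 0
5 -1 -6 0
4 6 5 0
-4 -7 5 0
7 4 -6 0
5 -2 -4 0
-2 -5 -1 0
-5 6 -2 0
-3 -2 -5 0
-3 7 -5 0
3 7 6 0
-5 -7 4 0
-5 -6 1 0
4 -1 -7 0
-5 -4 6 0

Case x1 = False:
Case x2 = False:
Unit clause (x6) forces x6 = True.
Unit clause (¬x5) forces x5 = False.
Unit clause (¬x3) forces x3 = False.
Unit clause (x7) forces x7 = True.
Unit clause (¬x4) forces x4 = False.
All clauses are satisfied.

x1=False, x2=False, x3=False, x4=False, x5=False, x6=True, x7=True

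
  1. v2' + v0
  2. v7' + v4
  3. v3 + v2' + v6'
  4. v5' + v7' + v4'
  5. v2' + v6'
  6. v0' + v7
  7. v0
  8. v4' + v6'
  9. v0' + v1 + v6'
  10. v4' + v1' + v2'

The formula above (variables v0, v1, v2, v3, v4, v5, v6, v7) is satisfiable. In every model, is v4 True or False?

True

Suppose v4 = 0.
Unit clause (v7') forces v7 = 0.
Unit clause (v0') forces v0 = 0.
But (v0) is also a unit clause — contradiction.
So every satisfying assignment has v4 = True.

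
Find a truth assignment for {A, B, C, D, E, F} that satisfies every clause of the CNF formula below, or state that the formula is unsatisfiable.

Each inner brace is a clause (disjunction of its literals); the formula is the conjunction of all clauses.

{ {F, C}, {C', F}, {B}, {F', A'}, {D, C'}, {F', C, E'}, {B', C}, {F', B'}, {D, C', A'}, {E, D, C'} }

From the singleton clause (B), B = 1.
From the singleton clause (C), C = 1.
From the singleton clause (F), F = 1.
But (F') is also a unit clause — contradiction.

UNSATISFIABLE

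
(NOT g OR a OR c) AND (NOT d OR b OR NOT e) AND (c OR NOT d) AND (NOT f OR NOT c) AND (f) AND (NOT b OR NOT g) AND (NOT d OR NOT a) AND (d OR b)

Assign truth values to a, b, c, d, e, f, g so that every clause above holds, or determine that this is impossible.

a ↦ true, b ↦ true, c ↦ false, d ↦ false, e ↦ true, f ↦ true, g ↦ false

From the singleton clause (f), f = true.
From the singleton clause (NOT c), c = false.
From the singleton clause (NOT d), d = false.
From the singleton clause (b), b = true.
From the singleton clause (NOT g), g = false.
No clause remains; a, e are free.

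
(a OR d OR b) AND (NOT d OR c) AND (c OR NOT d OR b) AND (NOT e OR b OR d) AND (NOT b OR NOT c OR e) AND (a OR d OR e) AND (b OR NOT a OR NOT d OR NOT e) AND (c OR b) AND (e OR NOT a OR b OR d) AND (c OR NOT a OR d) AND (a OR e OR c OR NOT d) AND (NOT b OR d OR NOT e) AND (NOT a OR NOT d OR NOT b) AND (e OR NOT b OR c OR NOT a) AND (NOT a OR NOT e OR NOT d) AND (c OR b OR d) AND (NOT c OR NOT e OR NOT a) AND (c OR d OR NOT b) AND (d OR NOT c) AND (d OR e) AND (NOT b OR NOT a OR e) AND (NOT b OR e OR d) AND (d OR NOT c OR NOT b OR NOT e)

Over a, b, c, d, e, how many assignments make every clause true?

There are 2^5 = 32 truth assignments over (a, b, c, d, e).
Split on e. With e = true, the clauses containing e are satisfied and NOT e drops from the rest; 2 of the 2^4 = 16 assignments to the other variables satisfy what remains.
With e = false, by the same count on the reduced clause set, 2 assignments work.
Total: 2 + 2 = 4.

4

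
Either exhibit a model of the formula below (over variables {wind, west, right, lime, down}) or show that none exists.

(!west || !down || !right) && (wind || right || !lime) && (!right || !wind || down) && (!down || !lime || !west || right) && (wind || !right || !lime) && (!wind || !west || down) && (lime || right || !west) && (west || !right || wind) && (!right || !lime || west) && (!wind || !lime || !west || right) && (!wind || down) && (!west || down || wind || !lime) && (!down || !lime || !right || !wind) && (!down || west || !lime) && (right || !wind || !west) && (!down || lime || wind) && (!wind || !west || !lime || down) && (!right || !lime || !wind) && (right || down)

wind=true,  west=false,  right=true,  lime=false,  down=true

Case wind = true:
Unit clause (down) forces down = true.
Case west = false:
Unit clause (!lime) forces lime = false.
Every clause is now satisfied; right is unconstrained.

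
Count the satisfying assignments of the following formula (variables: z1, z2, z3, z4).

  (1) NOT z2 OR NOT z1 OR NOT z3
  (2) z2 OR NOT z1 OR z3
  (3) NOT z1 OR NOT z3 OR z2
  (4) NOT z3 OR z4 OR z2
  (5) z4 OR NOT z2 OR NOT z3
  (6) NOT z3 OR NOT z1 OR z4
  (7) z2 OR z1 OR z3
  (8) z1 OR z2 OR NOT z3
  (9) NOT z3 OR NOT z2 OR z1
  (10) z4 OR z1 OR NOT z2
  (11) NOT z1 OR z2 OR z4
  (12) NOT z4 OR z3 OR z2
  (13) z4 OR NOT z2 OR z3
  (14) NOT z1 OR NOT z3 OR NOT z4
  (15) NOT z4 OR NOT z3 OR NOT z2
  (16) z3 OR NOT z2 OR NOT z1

1

There are 2^4 = 16 truth assignments over (z1, z2, z3, z4).
Split on z4. With z4 = true, the clauses containing z4 are satisfied and NOT z4 drops from the rest; 1 of the 2^3 = 8 assignments to the other variables satisfy what remains.
With z4 = false, by the same count on the reduced clause set, 0 assignments work.
Total: 1 + 0 = 1.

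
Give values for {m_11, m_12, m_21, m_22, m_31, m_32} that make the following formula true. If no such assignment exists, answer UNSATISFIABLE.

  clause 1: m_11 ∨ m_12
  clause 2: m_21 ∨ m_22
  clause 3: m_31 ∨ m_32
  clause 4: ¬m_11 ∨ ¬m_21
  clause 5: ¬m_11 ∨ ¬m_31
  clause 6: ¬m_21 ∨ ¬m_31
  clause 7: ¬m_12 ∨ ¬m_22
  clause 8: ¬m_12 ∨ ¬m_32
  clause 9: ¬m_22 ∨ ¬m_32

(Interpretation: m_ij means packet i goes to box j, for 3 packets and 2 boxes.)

Branch on m_11: set m_11 = True.
Unit clause (¬m_21) forces m_21 = False.
Unit clause (m_22) forces m_22 = True.
Unit clause (¬m_31) forces m_31 = False.
Unit clause (m_32) forces m_32 = True.
Now (¬m_32) is unsatisfied and unit — conflict.
Undo m_11 and try m_11 = False.
Unit clause (m_12) forces m_12 = True.
Unit clause (¬m_22) forces m_22 = False.
Unit clause (m_21) forces m_21 = True.
Unit clause (¬m_31) forces m_31 = False.
Unit clause (m_32) forces m_32 = True.
Now (¬m_32) is unsatisfied and unit — conflict.
Both values of m_11 lead to a conflict.

UNSATISFIABLE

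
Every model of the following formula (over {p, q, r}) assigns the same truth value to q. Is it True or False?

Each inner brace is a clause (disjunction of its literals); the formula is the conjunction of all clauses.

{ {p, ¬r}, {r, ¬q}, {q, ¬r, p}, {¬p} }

Suppose q = True.
Unit clause (r) forces r = True.
Unit clause (p) forces p = True.
That conflicts with the unit clause (¬p).
So every satisfying assignment has q = False.

False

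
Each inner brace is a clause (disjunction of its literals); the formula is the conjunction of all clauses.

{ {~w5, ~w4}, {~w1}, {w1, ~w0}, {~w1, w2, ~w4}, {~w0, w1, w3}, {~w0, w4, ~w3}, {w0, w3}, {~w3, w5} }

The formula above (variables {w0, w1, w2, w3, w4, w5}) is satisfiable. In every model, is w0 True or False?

Suppose w0 = 1.
(~w1) alone gives w1 = 0.
That conflicts with the unit clause (w1).
So every satisfying assignment has w0 = False.

False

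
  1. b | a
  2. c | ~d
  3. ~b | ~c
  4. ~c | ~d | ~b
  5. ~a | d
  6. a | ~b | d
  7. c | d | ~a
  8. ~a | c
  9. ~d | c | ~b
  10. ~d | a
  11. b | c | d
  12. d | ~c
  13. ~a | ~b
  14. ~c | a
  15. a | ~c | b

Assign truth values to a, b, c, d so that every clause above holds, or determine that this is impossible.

a=1,  b=0,  c=1,  d=1

Try b = 0.
Unit clause (a) forces a = 1.
Unit clause (d) forces d = 1.
Unit clause (c) forces c = 1.
Every clause now holds.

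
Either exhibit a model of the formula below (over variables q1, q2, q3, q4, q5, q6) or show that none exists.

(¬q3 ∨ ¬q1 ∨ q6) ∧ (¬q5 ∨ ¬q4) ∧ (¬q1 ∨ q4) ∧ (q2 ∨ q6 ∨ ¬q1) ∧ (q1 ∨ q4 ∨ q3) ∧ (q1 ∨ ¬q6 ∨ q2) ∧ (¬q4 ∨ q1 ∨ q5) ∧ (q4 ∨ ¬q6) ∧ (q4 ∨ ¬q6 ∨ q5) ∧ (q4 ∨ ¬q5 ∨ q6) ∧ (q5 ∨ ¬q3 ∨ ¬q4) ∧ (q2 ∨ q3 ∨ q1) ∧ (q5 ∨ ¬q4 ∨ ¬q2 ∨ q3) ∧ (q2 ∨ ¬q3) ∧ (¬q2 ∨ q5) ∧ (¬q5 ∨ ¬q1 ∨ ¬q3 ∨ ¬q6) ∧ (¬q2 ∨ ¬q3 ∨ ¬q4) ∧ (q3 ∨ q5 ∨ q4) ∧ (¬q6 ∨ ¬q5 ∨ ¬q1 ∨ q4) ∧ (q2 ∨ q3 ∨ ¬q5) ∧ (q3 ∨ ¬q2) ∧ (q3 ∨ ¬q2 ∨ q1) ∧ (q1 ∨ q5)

q1: True,  q2: False,  q3: False,  q4: True,  q5: False,  q6: True

Branch on q5: set q5 = False.
The clause (¬q2) is unit, so q2 = False.
The clause (¬q3) is unit, so q3 = False.
The clause (q1) is unit, so q1 = True.
The clause (q4) is unit, so q4 = True.
The clause (q6) is unit, so q6 = True.
Every clause now holds.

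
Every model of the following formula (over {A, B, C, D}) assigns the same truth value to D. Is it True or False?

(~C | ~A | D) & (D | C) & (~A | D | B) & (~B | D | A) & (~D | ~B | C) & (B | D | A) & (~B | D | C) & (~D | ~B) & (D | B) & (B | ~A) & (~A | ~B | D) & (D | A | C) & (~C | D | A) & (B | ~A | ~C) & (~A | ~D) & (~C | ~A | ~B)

Suppose D = 0.
(C) alone gives C = 1.
(~A) alone gives A = 0.
That conflicts with the unit clause (A).
So every satisfying assignment has D = True.

True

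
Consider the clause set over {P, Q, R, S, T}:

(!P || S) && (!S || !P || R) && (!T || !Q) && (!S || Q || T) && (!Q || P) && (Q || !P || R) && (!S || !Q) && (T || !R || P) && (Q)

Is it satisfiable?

The clause (Q) is unit, so Q = true.
The clause (!T) is unit, so T = false.
The clause (P) is unit, so P = true.
The clause (S) is unit, so S = true.
That conflicts with the unit clause (!S).
No assignment satisfies every clause.

Unsatisfiable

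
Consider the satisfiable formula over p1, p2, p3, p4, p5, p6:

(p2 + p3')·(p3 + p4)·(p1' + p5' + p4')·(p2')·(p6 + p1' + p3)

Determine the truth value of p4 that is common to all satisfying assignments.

Suppose p4 = 0.
The clause (p3) is unit, so p3 = 1.
The clause (p2) is unit, so p2 = 1.
But (p2') is also a unit clause — contradiction.
So every satisfying assignment has p4 = True.

True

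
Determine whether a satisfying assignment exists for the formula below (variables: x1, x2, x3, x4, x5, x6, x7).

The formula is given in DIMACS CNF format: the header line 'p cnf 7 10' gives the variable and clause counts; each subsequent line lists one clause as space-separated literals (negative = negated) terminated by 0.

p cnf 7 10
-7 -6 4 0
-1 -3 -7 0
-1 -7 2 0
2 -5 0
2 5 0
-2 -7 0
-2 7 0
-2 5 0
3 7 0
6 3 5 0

Case x2 = True:
(¬x7) alone gives x7 = False.
That conflicts with the unit clause (x7).
Undo x2 and try x2 = False.
(¬x5) alone gives x5 = False.
That conflicts with the unit clause (x5).
Either choice for x2 ends in contradiction.
No assignment satisfies every clause.

Unsatisfiable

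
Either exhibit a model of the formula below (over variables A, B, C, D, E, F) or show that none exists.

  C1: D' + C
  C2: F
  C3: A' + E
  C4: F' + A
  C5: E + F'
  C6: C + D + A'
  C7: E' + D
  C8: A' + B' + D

From the singleton clause (F), F = 1.
From the singleton clause (A), A = 1.
From the singleton clause (E), E = 1.
From the singleton clause (D), D = 1.
From the singleton clause (C), C = 1.
No clause remains; B is free.

A=1,  B=0,  C=1,  D=1,  E=1,  F=1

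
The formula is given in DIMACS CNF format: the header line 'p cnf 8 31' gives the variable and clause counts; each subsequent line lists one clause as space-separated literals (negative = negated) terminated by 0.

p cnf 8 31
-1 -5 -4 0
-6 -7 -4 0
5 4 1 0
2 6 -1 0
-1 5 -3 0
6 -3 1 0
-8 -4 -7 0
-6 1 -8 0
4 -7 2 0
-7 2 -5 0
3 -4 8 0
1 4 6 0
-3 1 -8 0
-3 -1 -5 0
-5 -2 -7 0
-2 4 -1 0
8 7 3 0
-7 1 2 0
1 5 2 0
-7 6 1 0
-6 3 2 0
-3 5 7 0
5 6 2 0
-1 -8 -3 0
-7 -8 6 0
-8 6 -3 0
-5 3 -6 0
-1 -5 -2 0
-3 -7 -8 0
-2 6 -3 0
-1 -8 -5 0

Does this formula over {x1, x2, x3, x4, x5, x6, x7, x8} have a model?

Suppose x1 = False.
Suppose x5 = True.
Suppose x6 = True.
The clause (¬x8) is unit, so x8 = False.
The clause (x3) is unit, so x3 = True.
Suppose x7 = False.
All clauses hold; x2, x4 can take either value.
A satisfying assignment: x1=False, x2=False, x3=True, x4=True, x5=True, x6=True, x7=False, x8=False.

Yes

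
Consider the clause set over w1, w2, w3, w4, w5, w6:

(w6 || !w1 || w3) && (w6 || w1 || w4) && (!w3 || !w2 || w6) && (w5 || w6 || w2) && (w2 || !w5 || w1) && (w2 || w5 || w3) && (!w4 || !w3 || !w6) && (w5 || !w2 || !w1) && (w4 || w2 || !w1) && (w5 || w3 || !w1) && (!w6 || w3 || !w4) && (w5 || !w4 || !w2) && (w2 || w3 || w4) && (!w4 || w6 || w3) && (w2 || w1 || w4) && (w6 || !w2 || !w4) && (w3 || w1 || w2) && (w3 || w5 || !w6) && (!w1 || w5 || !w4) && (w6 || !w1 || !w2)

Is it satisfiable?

Case w6 = true:
Case w4 = false:
Case w2 = true:
Case w5 = true:
No clause remains; w1, w3 are free.
A satisfying assignment: w1: false,  w2: true,  w3: true,  w4: false,  w5: true,  w6: true.

Satisfiable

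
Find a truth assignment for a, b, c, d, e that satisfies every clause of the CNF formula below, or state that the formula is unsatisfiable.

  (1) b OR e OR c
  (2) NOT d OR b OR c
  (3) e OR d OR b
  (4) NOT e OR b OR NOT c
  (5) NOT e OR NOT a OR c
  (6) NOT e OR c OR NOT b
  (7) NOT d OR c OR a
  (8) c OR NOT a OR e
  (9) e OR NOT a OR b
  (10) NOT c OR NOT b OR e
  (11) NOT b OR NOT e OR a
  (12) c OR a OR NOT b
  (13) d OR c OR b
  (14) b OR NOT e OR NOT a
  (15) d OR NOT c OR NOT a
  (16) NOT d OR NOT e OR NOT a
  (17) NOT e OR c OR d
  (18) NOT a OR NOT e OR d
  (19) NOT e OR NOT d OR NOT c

Try b = false.
Try e = false.
Unit clause (c) forces c = true.
Unit clause (d) forces d = true.
Unit clause (NOT a) forces a = false.
All clauses are satisfied.

a ↦ false; b ↦ false; c ↦ true; d ↦ true; e ↦ false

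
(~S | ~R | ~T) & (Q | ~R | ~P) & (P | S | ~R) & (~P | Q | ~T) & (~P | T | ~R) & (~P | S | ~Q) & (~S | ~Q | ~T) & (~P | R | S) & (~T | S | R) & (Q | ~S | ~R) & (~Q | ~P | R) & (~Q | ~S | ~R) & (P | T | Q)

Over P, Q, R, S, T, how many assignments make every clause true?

4

There are 2^5 = 32 truth assignments over (P, Q, R, S, T).
Split on T. With T = 1, the clauses containing T are satisfied and ~T drops from the rest; 1 of the 2^4 = 16 assignments to the other variables satisfy what remains.
With T = 0, by the same count on the reduced clause set, 3 assignments work.
(One model: P=F, Q=F, R=F, S=T, T=T.)
Total: 1 + 3 = 4.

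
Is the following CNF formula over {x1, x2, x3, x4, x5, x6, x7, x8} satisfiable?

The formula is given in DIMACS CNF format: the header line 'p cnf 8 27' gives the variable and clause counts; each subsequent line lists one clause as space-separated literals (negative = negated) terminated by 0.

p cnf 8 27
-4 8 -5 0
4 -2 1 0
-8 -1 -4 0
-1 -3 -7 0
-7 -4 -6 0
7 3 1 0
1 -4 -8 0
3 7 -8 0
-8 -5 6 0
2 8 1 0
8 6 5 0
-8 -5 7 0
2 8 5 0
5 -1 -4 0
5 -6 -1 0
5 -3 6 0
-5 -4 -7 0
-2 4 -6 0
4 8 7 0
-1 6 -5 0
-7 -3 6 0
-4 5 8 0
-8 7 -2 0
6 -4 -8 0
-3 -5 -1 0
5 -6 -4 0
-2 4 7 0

Try x4 = False.
Try x2 = False.
Try x8 = True.
Try x3 = False.
(x7) alone gives x7 = True.
Try x5 = False.
Try x6 = False.
Every clause is now satisfied; x1 is unconstrained.
A satisfying assignment: x1=True,  x2=False,  x3=False,  x4=False,  x5=False,  x6=False,  x7=True,  x8=True.

Yes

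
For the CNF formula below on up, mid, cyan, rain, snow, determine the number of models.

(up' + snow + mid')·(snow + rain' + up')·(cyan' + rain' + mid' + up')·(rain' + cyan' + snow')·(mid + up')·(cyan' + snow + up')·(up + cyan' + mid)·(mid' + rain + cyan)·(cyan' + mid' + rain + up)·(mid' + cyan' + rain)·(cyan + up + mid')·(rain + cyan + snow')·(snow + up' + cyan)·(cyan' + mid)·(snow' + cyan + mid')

There are 2^5 = 32 truth assignments over (up, mid, cyan, rain, snow).
Split on rain. With rain = 1, the clauses containing rain are satisfied and rain' drops from the rest; 3 of the 2^4 = 16 assignments to the other variables satisfy what remains.
With rain = 0, by the same count on the reduced clause set, 1 assignment works.
Total: 3 + 1 = 4.

4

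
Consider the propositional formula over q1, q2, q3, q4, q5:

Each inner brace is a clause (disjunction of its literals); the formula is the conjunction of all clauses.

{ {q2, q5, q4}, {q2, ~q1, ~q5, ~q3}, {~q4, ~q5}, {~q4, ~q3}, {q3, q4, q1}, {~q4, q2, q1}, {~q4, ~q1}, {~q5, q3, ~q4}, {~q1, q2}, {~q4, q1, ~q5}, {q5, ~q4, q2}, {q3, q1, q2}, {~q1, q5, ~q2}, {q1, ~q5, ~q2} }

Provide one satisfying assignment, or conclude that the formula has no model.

q1: 0,  q2: 0,  q3: 1,  q4: 0,  q5: 1

Branch on q4: set q4 = 0.
Branch on q2: set q2 = 0.
(q5) alone gives q5 = 1.
(~q1) alone gives q1 = 0.
(q3) alone gives q3 = 1.
Every clause now holds.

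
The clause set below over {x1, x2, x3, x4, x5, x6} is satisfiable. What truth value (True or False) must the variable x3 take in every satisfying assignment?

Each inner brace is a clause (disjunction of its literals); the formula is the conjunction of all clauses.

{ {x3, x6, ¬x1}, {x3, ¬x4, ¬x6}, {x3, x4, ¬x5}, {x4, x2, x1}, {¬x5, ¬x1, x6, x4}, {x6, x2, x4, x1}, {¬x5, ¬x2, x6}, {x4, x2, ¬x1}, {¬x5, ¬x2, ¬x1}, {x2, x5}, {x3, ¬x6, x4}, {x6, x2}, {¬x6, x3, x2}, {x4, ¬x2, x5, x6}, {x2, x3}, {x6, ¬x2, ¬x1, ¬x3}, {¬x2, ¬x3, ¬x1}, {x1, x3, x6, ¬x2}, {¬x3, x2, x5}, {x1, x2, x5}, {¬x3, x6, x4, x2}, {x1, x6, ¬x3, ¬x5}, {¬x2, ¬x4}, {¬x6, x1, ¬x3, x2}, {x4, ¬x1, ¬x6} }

True

Suppose x3 = False.
From the singleton clause (x2), x2 = True.
From the singleton clause (¬x4), x4 = False.
From the singleton clause (¬x5), x5 = False.
From the singleton clause (¬x6), x6 = False.
That conflicts with the unit clause (x6).
So every satisfying assignment has x3 = True.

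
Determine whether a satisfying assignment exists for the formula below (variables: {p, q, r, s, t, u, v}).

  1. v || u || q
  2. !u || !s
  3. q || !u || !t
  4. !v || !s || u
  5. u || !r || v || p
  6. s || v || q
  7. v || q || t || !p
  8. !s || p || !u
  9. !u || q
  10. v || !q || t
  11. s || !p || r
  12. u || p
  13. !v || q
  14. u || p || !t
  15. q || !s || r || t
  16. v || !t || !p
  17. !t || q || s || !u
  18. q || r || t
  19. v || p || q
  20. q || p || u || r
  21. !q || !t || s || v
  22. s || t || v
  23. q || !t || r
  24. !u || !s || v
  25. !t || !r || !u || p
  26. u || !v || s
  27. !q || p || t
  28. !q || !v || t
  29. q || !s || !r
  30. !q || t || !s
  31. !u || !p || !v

Yes

Try u = true.
(!s) alone gives s = false.
(q) alone gives q = true.
Try v = true.
(t) alone gives t = true.
(!p) alone gives p = false.
(!r) alone gives r = false.
This assignment satisfies each clause.
A satisfying assignment: p=false,  q=true,  r=false,  s=false,  t=true,  u=true,  v=true.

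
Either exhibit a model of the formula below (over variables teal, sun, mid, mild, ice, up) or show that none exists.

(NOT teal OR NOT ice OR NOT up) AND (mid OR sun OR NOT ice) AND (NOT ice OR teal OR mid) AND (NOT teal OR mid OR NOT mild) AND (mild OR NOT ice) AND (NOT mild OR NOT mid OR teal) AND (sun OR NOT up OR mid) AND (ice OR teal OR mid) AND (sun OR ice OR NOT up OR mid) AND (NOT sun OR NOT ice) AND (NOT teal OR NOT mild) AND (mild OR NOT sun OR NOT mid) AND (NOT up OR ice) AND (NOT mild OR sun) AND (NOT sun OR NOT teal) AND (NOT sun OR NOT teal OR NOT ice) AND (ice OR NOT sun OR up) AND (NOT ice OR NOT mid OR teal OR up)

Case mild = false:
(NOT ice) alone gives ice = false.
(NOT up) alone gives up = false.
(NOT sun) alone gives sun = false.
Case teal = true:
All clauses hold; mid can take either value.

teal: true; sun: false; mid: true; mild: false; ice: false; up: false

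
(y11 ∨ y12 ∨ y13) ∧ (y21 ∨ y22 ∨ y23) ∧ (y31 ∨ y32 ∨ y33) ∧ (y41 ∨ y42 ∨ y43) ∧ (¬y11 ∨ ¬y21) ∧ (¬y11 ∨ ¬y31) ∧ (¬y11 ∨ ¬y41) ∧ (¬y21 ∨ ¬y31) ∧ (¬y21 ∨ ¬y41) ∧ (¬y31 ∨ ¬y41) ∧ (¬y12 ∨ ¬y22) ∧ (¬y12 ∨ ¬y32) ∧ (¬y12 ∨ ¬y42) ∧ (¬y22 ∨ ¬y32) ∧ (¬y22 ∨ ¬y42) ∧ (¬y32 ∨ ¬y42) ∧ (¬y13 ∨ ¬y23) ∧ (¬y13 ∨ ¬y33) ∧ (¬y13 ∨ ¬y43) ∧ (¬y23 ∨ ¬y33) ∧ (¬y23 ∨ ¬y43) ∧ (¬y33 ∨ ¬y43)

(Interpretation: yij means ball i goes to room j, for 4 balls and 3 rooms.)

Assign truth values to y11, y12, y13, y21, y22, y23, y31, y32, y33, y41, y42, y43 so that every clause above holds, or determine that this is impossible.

Branch on y11: set y11 = False.
Branch on y12: set y12 = True.
(¬y22) alone gives y22 = False.
(¬y32) alone gives y32 = False.
(¬y42) alone gives y42 = False.
Branch on y21: set y21 = True.
(¬y31) alone gives y31 = False.
(y33) alone gives y33 = True.
(¬y41) alone gives y41 = False.
(y43) alone gives y43 = True.
Now (¬y43) is unsatisfied and unit — conflict.
Undo y21 and try y21 = False.
(y23) alone gives y23 = True.
(¬y13) alone gives y13 = False.
(¬y33) alone gives y33 = False.
(y31) alone gives y31 = True.
(¬y41) alone gives y41 = False.
(y43) alone gives y43 = True.
Now (¬y43) is unsatisfied and unit — conflict.
Both values of y21 lead to a conflict.
Undo y12 and try y12 = False.
(y13) alone gives y13 = True.
(¬y23) alone gives y23 = False.
(¬y33) alone gives y33 = False.
(¬y43) alone gives y43 = False.
Branch on y21: set y21 = True.
(¬y31) alone gives y31 = False.
(y32) alone gives y32 = True.
(¬y41) alone gives y41 = False.
(y42) alone gives y42 = True.
Now (¬y42) is unsatisfied and unit — conflict.
Undo y21 and try y21 = False.
(y22) alone gives y22 = True.
(¬y32) alone gives y32 = False.
(y31) alone gives y31 = True.
(¬y41) alone gives y41 = False.
(y42) alone gives y42 = True.
Now (¬y42) is unsatisfied and unit — conflict.
Both values of y21 lead to a conflict.
Both values of y12 lead to a conflict.
Undo y11 and try y11 = True.
(¬y21) alone gives y21 = False.
(¬y31) alone gives y31 = False.
(¬y41) alone gives y41 = False.
Branch on y22: set y22 = True.
(¬y12) alone gives y12 = False.
(¬y32) alone gives y32 = False.
(y33) alone gives y33 = True.
(¬y42) alone gives y42 = False.
(y43) alone gives y43 = True.
Now (¬y43) is unsatisfied and unit — conflict.
Undo y22 and try y22 = False.
(y23) alone gives y23 = True.
(¬y13) alone gives y13 = False.
(¬y33) alone gives y33 = False.
(y32) alone gives y32 = True.
(¬y12) alone gives y12 = False.
(¬y42) alone gives y42 = False.
(y43) alone gives y43 = True.
Now (¬y43) is unsatisfied and unit — conflict.
Both values of y22 lead to a conflict.
Both values of y11 lead to a conflict.

UNSATISFIABLE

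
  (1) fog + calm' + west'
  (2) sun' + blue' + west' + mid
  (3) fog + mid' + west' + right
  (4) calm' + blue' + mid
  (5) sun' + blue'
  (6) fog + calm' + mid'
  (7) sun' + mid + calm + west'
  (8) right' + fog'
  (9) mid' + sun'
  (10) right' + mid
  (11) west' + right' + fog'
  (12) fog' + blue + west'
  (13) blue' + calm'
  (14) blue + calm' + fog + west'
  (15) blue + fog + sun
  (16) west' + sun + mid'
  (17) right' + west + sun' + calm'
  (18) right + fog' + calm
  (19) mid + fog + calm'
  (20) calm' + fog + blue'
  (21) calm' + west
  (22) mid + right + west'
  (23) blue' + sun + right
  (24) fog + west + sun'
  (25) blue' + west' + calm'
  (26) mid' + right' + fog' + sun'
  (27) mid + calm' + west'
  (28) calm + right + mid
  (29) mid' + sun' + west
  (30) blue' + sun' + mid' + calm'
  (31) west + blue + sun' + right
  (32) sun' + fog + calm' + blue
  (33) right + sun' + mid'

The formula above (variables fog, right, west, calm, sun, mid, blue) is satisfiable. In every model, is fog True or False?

False

Suppose fog = 1.
From the singleton clause (right'), right = 0.
From the singleton clause (calm), calm = 1.
From the singleton clause (blue'), blue = 0.
From the singleton clause (west'), west = 0.
That conflicts with the unit clause (west).
So every satisfying assignment has fog = False.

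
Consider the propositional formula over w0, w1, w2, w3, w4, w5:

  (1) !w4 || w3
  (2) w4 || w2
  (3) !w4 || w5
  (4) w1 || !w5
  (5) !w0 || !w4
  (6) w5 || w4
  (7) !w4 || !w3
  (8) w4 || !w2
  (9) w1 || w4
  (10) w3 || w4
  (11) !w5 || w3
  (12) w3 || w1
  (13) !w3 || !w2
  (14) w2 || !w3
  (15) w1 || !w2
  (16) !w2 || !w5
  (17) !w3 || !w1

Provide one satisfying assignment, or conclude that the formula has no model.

UNSATISFIABLE

Case w4 = false:
Unit clause (w2) forces w2 = true.
But (!w2) is also a unit clause — contradiction.
Backtrack on w4: now try w4 = true.
Unit clause (w3) forces w3 = true.
But (!w3) is also a unit clause — contradiction.
Neither w4 = true nor w4 = false works.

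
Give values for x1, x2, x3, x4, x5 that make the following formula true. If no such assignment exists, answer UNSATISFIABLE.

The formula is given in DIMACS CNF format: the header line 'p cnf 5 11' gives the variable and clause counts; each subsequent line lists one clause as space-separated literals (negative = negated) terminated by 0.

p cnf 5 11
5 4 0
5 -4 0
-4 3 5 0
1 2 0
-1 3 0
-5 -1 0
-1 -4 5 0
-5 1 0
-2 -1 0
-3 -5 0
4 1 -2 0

UNSATISFIABLE

Suppose x5 = True.
(¬x1) alone gives x1 = False.
But (x1) is also a unit clause — contradiction.
Undo x5 and try x5 = False.
(x4) alone gives x4 = True.
But (¬x4) is also a unit clause — contradiction.
Neither x5 = True nor x5 = False works.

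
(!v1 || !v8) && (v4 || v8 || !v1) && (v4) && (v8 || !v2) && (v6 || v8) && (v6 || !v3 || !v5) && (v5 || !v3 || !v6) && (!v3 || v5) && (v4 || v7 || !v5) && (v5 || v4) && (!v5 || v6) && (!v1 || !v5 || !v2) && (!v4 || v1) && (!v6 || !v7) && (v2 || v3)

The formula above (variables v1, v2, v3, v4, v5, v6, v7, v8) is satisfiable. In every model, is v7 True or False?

False

Suppose v7 = true.
From the singleton clause (v4), v4 = true.
From the singleton clause (v1), v1 = true.
From the singleton clause (!v8), v8 = false.
From the singleton clause (!v2), v2 = false.
From the singleton clause (v6), v6 = true.
But (!v6) is also a unit clause — contradiction.
So every satisfying assignment has v7 = False.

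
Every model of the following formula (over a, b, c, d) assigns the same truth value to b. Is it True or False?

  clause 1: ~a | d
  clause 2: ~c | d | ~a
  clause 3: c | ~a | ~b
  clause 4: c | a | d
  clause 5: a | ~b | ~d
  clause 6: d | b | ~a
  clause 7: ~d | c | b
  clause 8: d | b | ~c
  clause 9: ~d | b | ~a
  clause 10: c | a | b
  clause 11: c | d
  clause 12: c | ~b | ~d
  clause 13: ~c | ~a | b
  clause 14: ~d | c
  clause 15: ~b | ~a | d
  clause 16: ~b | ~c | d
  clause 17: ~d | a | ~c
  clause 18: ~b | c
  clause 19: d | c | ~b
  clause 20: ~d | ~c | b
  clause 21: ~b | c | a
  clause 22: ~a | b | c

Suppose b = 0.
Case a = 0:
From the singleton clause (c), c = 1.
From the singleton clause (d), d = 1.
Now (~d) is unsatisfied and unit — conflict.
So a must be the other value — set a = 1.
From the singleton clause (d), d = 1.
Now (~d) is unsatisfied and unit — conflict.
Neither a = 1 nor a = 0 works.
So every satisfying assignment has b = True.

True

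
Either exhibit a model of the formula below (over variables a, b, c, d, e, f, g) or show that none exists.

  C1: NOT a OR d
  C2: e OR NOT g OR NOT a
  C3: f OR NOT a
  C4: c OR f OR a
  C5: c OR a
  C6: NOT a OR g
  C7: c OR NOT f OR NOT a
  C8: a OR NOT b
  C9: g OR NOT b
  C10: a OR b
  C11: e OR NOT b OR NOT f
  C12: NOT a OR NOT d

Try a = false.
Unit clause (c) forces c = true.
Unit clause (NOT b) forces b = false.
But (b) is also a unit clause — contradiction.
Backtrack on a: now try a = true.
Unit clause (d) forces d = true.
But (NOT d) is also a unit clause — contradiction.
Either choice for a ends in contradiction.

UNSATISFIABLE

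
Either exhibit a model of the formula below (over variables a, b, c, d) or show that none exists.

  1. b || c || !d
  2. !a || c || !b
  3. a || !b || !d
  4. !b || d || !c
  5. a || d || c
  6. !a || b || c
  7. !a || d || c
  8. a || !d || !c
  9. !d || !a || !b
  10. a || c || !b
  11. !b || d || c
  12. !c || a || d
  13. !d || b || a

Branch on b: set b = false.
Branch on c: set c = true.
Branch on a: set a = true.
All clauses hold; d can take either value.

a ↦ true; b ↦ false; c ↦ true; d ↦ false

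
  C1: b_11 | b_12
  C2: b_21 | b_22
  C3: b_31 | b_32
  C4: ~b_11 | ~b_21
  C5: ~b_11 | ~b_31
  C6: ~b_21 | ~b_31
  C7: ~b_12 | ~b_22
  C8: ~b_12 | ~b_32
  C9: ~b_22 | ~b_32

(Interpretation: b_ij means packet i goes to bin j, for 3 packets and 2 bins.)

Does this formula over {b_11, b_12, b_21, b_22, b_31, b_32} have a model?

Unsatisfiable

Try b_11 = 1.
From the singleton clause (~b_21), b_21 = 0.
From the singleton clause (b_22), b_22 = 1.
From the singleton clause (~b_31), b_31 = 0.
From the singleton clause (b_32), b_32 = 1.
Now (~b_32) is unsatisfied and unit — conflict.
So b_11 must be the other value — set b_11 = 0.
From the singleton clause (b_12), b_12 = 1.
From the singleton clause (~b_22), b_22 = 0.
From the singleton clause (b_21), b_21 = 1.
From the singleton clause (~b_31), b_31 = 0.
From the singleton clause (b_32), b_32 = 1.
Now (~b_32) is unsatisfied and unit — conflict.
Either choice for b_11 ends in contradiction.
No assignment satisfies every clause.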